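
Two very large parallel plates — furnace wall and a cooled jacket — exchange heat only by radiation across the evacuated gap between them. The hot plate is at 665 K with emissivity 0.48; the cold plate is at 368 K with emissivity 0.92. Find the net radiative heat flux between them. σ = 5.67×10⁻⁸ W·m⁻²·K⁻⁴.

For two infinite grey parallel plates, q = σ(T₁⁴ − T₂⁴)/(1/ε₁ + 1/ε₂ − 1).
T₁⁴ − T₂⁴ = 1.956×10¹¹ − 1.834×10¹⁰ = 1.772×10¹¹ K⁴.
1/ε₁ + 1/ε₂ − 1 = 2.083 + 1.087 − 1 = 2.170.
q = 5.67×10⁻⁸ × 1.772×10¹¹ / 2.170.

q ≈ 4630 W/m²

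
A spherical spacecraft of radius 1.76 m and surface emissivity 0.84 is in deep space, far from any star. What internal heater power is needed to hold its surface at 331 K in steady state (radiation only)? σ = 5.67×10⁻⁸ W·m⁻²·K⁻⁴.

P = εσ·4πr²·T⁴.
4πr² = 38.93 m²; T⁴ = 1.200×10¹⁰ K⁴.
P = 0.84·5.67×10⁻⁸·38.93·1.200×10¹⁰.

P ≈ 22300 W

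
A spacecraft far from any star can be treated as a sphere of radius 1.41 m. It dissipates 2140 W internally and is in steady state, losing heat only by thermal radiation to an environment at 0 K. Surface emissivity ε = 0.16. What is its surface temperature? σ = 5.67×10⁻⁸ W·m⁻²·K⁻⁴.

Steady state: internal power = radiated power, P = εσA T⁴.
Radiating area A = 4πr² = 24.98 m².
T⁴ = P/(εσA) = 2140/(0.16·5.67×10⁻⁸·24.98) = 9.442×10⁹ K⁴.
T = (9.442×10⁹)^(1/4).

T ≈ 312 K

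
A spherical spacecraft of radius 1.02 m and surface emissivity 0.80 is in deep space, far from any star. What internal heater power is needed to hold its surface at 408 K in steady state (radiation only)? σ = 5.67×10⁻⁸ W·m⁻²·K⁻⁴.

P ≈ 16400 W

P = εσ·4πr²·T⁴.
4πr² = 13.07 m²; T⁴ = 2.771×10¹⁰ K⁴.
P = 0.80·5.67×10⁻⁸·13.07·2.771×10¹⁰.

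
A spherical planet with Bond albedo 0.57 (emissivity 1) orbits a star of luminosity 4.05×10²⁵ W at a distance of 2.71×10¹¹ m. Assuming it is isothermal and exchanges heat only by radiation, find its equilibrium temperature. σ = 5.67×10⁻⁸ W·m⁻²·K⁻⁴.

T ≈ 95.5 K

First find the stellar flux at distance d: S = L/(4πd²) = 4.05×10²⁵/(4π·(2.71×10¹¹)²) = 43.88 W/m².
For an isothermal sphere, absorbed (1−a)S·πr² = emitted σ·4πr²·T⁴, so T⁴ = (1−a)S/(4σ).
T⁴ = 0.430·43.88/(4·5.67×10⁻⁸) = 8.320×10⁷ K⁴.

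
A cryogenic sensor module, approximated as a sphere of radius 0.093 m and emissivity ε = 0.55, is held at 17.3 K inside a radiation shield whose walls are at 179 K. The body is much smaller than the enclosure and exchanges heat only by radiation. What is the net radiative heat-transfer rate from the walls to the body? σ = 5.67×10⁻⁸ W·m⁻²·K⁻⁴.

P_net ≈ 3.48 W

For a small grey body in a large enclosure: P_net = εσA(T_body⁴ − T_wall⁴).
A = 4πr² = 0.1087 m²; T_body⁴ − T_wall⁴ = 89570 − 1.027×10⁹ = -1.027×10⁹ K⁴.
|P_net| = 0.55·5.67×10⁻⁸·0.1087·1.027×10⁹.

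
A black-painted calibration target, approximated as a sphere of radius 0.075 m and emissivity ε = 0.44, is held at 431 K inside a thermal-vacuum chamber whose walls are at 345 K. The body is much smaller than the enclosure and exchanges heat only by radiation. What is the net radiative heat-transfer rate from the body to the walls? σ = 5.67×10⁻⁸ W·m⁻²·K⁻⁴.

For a small grey body in a large enclosure: P_net = εσA(T_body⁴ − T_wall⁴).
A = 4πr² = 0.07069 m²; T_body⁴ − T_wall⁴ = 3.451×10¹⁰ − 1.417×10¹⁰ = 2.034×10¹⁰ K⁴.
|P_net| = 0.44·5.67×10⁻⁸·0.07069·2.034×10¹⁰.

P_net ≈ 35.9 W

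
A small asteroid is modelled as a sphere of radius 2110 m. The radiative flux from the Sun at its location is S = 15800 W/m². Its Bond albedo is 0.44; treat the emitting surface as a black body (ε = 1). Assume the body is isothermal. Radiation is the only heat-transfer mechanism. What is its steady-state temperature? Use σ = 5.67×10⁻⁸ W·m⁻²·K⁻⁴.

T ≈ 444 K

At equilibrium, absorbed power = emitted power.
Absorbing cross-section = πr² = 1.399×10⁷ m²; emitting surface = 4πr² = 5.595×10⁷ m² (ratio 4).
(1−a)S·A_cross = εσ·A_surf·T⁴  ⇒  T⁴ = (1−a)S/(4σ).
T⁴ = 0.560·15800/(4·5.67×10⁻⁸) = 3.901×10¹⁰ K⁴.
T = (3.901×10¹⁰)^(1/4).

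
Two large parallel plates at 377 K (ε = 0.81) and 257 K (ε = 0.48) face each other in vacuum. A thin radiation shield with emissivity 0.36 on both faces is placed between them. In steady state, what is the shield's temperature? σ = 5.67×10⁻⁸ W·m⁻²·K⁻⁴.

T_s ≈ 339 K

In steady state the net flux on the hot side equals that on the cold side.
σ(T₁⁴−T_s⁴)/D₁ = σ(T_s⁴−T₂⁴)/D₂, with D₁ = 1/ε₁+1/ε_s−1 = 3.012, D₂ = 1/ε_s+1/ε₂−1 = 3.861.
Solve for T_s⁴: T_s⁴ = (D₂·T₁⁴ + D₁·T₂⁴)/(D₁+D₂) = 1.326×10¹⁰ K⁴.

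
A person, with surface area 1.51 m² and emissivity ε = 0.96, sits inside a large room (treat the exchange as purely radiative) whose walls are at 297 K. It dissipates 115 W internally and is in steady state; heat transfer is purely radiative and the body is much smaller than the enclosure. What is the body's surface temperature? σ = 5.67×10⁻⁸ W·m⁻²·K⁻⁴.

For a small grey body in a large enclosure, net radiated power = εσA(T⁴ − T_w⁴).
Steady state: P = εσA(T⁴ − T_w⁴) with A = 1.51 m².
T⁴ = P/(εσA) + T_w⁴ = 115/(0.96·5.67×10⁻⁸·1.510) + (297)⁴
    = 1.399×10⁹ + 7.781×10⁹ = 9.180×10⁹ K⁴.

T ≈ 310 K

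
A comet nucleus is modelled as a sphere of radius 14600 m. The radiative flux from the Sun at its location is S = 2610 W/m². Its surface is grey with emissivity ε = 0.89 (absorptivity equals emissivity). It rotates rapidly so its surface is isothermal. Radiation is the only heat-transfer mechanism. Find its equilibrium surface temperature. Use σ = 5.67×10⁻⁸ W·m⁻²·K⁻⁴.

At equilibrium, absorbed power = emitted power.
Absorbing cross-section = πr² = 6.697×10⁸ m²; emitting surface = 4πr² = 2.679×10⁹ m² (ratio 4).
εS·A_cross = εσ·A_surf·T⁴  ⇒  T⁴ = S/(4σ)   (ε cancels).
T⁴ = 2610/(4·5.67×10⁻⁸) = 1.151×10¹⁰ K⁴.
T = (1.151×10¹⁰)^(1/4).

T ≈ 328 K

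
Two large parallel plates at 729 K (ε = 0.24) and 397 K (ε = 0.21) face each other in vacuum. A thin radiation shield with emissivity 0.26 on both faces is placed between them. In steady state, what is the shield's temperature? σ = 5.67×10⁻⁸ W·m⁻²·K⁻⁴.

In steady state the net flux on the hot side equals that on the cold side.
σ(T₁⁴−T_s⁴)/D₁ = σ(T_s⁴−T₂⁴)/D₂, with D₁ = 1/ε₁+1/ε_s−1 = 7.013, D₂ = 1/ε_s+1/ε₂−1 = 7.608.
Solve for T_s⁴: T_s⁴ = (D₂·T₁⁴ + D₁·T₂⁴)/(D₁+D₂) = 1.589×10¹¹ K⁴.

T_s ≈ 631 K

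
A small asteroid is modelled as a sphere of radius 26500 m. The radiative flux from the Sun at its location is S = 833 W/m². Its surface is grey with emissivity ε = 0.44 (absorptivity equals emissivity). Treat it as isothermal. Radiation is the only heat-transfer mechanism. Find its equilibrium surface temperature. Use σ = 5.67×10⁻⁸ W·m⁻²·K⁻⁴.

At equilibrium, absorbed power = emitted power.
Absorbing cross-section = πr² = 2.206×10⁹ m²; emitting surface = 4πr² = 8.825×10⁹ m² (ratio 4).
εS·A_cross = εσ·A_surf·T⁴  ⇒  T⁴ = S/(4σ)   (ε cancels).
T⁴ = 833/(4·5.67×10⁻⁸) = 3.673×10⁹ K⁴.
T = (3.673×10⁹)^(1/4).

T ≈ 246 K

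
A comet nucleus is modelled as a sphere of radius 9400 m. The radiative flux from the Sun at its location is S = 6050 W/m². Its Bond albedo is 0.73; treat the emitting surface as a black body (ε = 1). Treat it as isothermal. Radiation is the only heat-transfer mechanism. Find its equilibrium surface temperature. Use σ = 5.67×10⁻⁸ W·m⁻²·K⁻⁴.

T ≈ 291 K

At equilibrium, absorbed power = emitted power.
Absorbing cross-section = πr² = 2.776×10⁸ m²; emitting surface = 4πr² = 1.110×10⁹ m² (ratio 4).
(1−a)S·A_cross = εσ·A_surf·T⁴  ⇒  T⁴ = (1−a)S/(4σ).
T⁴ = 0.270·6050/(4·5.67×10⁻⁸) = 7.202×10⁹ K⁴.
T = (7.202×10⁹)^(1/4).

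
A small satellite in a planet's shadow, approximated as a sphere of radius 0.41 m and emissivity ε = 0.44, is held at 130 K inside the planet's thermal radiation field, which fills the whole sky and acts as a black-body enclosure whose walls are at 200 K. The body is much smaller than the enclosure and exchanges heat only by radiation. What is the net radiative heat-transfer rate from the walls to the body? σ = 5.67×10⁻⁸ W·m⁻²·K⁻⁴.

For a small grey body in a large enclosure: P_net = εσA(T_body⁴ − T_wall⁴).
A = 4πr² = 2.112 m²; T_body⁴ − T_wall⁴ = 2.856×10⁸ − 1.600×10⁹ = -1.314×10⁹ K⁴.
|P_net| = 0.44·5.67×10⁻⁸·2.112·1.314×10⁹.

P_net ≈ 69.3 W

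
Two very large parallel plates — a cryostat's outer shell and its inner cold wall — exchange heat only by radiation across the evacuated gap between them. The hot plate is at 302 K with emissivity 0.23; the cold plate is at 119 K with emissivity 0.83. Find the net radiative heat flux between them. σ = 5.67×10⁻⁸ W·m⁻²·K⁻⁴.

For two infinite grey parallel plates, q = σ(T₁⁴ − T₂⁴)/(1/ε₁ + 1/ε₂ − 1).
T₁⁴ − T₂⁴ = 8.318×10⁹ − 2.005×10⁸ = 8.118×10⁹ K⁴.
1/ε₁ + 1/ε₂ − 1 = 4.348 + 1.205 − 1 = 4.553.
q = 5.67×10⁻⁸ × 8.118×10⁹ / 4.553.

q ≈ 101 W/m²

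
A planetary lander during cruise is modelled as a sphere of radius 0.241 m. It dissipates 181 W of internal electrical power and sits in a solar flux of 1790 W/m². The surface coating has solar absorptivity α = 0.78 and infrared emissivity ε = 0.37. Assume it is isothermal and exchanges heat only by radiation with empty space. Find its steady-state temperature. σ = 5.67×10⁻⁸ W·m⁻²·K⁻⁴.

T ≈ 411 K

At steady state, absorbed solar power + internal power = radiated power.
Absorbed: α·S·A_cross = 0.78·1790·0.1825 = 254.8 W (cross-section πr²).
Total input = 254.8 + 181 = 435.8 W.
Radiated: εσ·A_surf·T⁴ with A_surf = 4πr² = 0.7299 m².
T⁴ = 435.8/(0.37·5.67×10⁻⁸·0.7299) = 2.846×10¹⁰ K⁴.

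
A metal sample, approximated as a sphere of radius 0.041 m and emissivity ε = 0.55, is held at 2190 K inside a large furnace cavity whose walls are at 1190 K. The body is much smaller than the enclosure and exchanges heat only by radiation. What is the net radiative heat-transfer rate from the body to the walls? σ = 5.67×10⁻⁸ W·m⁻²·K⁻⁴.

For a small grey body in a large enclosure: P_net = εσA(T_body⁴ − T_wall⁴).
A = 4πr² = 0.02112 m²; T_body⁴ − T_wall⁴ = 2.300×10¹³ − 2.005×10¹² = 2.100×10¹³ K⁴.
|P_net| = 0.55·5.67×10⁻⁸·0.02112·2.100×10¹³.

P_net ≈ 13800 W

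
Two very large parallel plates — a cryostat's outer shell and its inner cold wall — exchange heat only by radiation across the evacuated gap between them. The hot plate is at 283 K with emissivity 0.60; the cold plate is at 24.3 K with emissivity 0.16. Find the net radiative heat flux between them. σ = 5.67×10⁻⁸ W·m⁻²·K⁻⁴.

q ≈ 52.6 W/m²

For two infinite grey parallel plates, q = σ(T₁⁴ − T₂⁴)/(1/ε₁ + 1/ε₂ − 1).
T₁⁴ − T₂⁴ = 6.414×10⁹ − 3.487×10⁵ = 6.414×10⁹ K⁴.
1/ε₁ + 1/ε₂ − 1 = 1.667 + 6.250 − 1 = 6.917.
q = 5.67×10⁻⁸ × 6.414×10⁹ / 6.917.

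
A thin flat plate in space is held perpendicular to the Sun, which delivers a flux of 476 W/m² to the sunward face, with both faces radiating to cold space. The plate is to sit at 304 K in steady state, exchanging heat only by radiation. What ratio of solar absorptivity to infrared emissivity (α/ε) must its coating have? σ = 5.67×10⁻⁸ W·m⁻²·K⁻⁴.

Balance: αS·A = εσ·2A·T⁴ ⇒ α/ε = 2σT⁴/S.
α/ε = 2·5.67×10⁻⁸·(304)⁴/476 = 2·5.67×10⁻⁸·8.541×10⁹/476.

α/ε ≈ 2.03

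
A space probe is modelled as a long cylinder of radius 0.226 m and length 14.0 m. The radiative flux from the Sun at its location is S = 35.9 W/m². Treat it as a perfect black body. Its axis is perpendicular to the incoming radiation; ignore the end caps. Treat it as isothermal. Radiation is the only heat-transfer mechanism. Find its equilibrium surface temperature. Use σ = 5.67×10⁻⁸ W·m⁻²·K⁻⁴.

At equilibrium, absorbed power = emitted power.
Absorbing cross-section = 2rL = 6.328 m²; emitting surface = 2πrL = 19.88 m² (ratio π).
S·A_cross = εσ·A_surf·T⁴  ⇒  T⁴ = S/(πσ).
T⁴ = 1.00·35.9/(π·5.67×10⁻⁸) = 2.015×10⁸ K⁴.
T = (2.015×10⁸)^(1/4).

T ≈ 119 K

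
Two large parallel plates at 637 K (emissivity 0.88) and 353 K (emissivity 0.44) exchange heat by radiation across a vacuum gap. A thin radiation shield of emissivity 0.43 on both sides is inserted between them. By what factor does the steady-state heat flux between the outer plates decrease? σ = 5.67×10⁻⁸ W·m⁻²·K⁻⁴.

Without shield: q₀ = σΔ(T⁴)/(1/ε₁+1/ε₂−1) with denominator 2.409.
With shield the two gaps are in series; the resistances add: (1/ε₁+1/ε_s−1)+(1/ε_s+1/ε₂−1) = 2.462+3.598 = 6.060.
Heat-flux ratio q₀/q = 6.060/2.409.

factor ≈ 2.52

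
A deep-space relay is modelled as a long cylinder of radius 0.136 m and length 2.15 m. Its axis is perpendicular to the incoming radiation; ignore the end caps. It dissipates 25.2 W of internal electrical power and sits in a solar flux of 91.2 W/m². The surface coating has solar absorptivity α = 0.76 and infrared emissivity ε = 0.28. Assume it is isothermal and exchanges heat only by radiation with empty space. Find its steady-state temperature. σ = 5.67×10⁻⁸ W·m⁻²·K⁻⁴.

At steady state, absorbed solar power + internal power = radiated power.
Absorbed: α·S·A_cross = 0.76·91.2·0.5848 = 40.53 W (cross-section 2rL).
Total input = 40.53 + 25.2 = 65.73 W.
Radiated: εσ·A_surf·T⁴ with A_surf = 2πrL = 1.837 m².
T⁴ = 65.73/(0.28·5.67×10⁻⁸·1.837) = 2.254×10⁹ K⁴.

T ≈ 218 K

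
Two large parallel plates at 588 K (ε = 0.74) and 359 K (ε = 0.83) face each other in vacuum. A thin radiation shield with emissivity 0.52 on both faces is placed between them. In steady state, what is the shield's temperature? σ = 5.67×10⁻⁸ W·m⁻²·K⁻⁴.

T_s ≈ 508 K

In steady state the net flux on the hot side equals that on the cold side.
σ(T₁⁴−T_s⁴)/D₁ = σ(T_s⁴−T₂⁴)/D₂, with D₁ = 1/ε₁+1/ε_s−1 = 2.274, D₂ = 1/ε_s+1/ε₂−1 = 2.128.
Solve for T_s⁴: T_s⁴ = (D₂·T₁⁴ + D₁·T₂⁴)/(D₁+D₂) = 6.636×10¹⁰ K⁴.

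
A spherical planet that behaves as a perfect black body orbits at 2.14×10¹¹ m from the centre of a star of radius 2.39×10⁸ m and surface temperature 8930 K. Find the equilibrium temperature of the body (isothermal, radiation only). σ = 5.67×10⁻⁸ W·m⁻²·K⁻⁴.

T ≈ 211 K

The star's surface emits σT_*⁴; at distance d the flux is S = σT_*⁴(R_*/d)².
S = 5.67×10⁻⁸·(8930)⁴·(2.39×10⁸/2.14×10¹¹)² = 449.7 W/m².
For an isothermal sphere T⁴ = (1−a)S/(4σ) = 1.983×10⁹ K⁴.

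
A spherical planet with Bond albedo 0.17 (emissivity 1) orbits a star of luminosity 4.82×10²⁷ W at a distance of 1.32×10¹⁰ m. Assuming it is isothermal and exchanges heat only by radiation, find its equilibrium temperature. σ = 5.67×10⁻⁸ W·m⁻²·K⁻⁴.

T ≈ 1680 K

First find the stellar flux at distance d: S = L/(4πd²) = 4.82×10²⁷/(4π·(1.32×10¹⁰)²) = 2.201×10⁶ W/m².
For an isothermal sphere, absorbed (1−a)S·πr² = emitted σ·4πr²·T⁴, so T⁴ = (1−a)S/(4σ).
T⁴ = 0.830·2.201×10⁶/(4·5.67×10⁻⁸) = 8.056×10¹² K⁴.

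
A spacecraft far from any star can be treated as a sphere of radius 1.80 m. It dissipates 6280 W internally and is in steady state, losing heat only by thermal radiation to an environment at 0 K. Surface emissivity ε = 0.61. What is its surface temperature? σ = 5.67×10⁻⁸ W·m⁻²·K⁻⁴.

Steady state: internal power = radiated power, P = εσA T⁴.
Radiating area A = 4πr² = 40.72 m².
T⁴ = P/(εσA) = 6280/(0.61·5.67×10⁻⁸·40.72) = 4.460×10⁹ K⁴.
T = (4.460×10⁹)^(1/4).

T ≈ 258 K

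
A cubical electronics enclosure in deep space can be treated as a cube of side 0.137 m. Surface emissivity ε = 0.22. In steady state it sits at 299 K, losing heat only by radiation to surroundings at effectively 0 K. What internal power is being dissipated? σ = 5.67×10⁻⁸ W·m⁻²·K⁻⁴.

Steady state: P = εσA T⁴.
A = 6L² = 0.1126 m²; T⁴ = (299)⁴ = 7.993×10⁹ K⁴.
P = 0.22 × 5.67×10⁻⁸ × 0.1126 × 7.993×10⁹.

P ≈ 11.2 W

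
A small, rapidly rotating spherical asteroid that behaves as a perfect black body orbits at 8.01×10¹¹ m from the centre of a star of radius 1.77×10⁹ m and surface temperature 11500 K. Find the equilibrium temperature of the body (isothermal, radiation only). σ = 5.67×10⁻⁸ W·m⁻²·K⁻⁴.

The star's surface emits σT_*⁴; at distance d the flux is S = σT_*⁴(R_*/d)².
S = 5.67×10⁻⁸·(11500)⁴·(1.77×10⁹/8.01×10¹¹)² = 4842 W/m².
For an isothermal sphere T⁴ = (1−a)S/(4σ) = 2.135×10¹⁰ K⁴.

T ≈ 382 K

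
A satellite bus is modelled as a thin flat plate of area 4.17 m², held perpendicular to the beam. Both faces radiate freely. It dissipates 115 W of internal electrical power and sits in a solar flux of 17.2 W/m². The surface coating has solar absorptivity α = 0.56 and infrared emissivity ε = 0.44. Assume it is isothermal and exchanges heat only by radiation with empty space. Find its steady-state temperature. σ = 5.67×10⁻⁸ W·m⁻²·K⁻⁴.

At steady state, absorbed solar power + internal power = radiated power.
Absorbed: α·S·A_cross = 0.56·17.2·4.170 = 40.17 W (cross-section A).
Total input = 40.17 + 115 = 155.2 W.
Radiated: εσ·A_surf·T⁴ with A_surf = 2A = 8.340 m².
T⁴ = 155.2/(0.44·5.67×10⁻⁸·8.340) = 7.457×10⁸ K⁴.

T ≈ 165 K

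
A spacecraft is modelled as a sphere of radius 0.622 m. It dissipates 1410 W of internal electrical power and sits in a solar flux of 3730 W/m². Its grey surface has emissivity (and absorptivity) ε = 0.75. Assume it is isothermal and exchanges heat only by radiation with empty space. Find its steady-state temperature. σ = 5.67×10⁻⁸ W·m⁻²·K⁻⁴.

At steady state, absorbed solar power + internal power = radiated power.
Absorbed: α·S·A_cross = 0.75·3730·1.215 = 3400 W (cross-section πr²).
Total input = 3400 + 1410 = 4810 W.
Radiated: εσ·A_surf·T⁴ with A_surf = 4πr² = 4.862 m².
T⁴ = 4810/(0.75·5.67×10⁻⁸·4.862) = 2.327×10¹⁰ K⁴.

T ≈ 391 K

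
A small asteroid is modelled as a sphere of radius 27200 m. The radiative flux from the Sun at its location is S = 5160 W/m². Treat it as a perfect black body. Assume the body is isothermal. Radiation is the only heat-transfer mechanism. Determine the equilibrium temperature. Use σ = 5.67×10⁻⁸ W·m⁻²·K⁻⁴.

At equilibrium, absorbed power = emitted power.
Absorbing cross-section = πr² = 2.324×10⁹ m²; emitting surface = 4πr² = 9.297×10⁹ m² (ratio 4).
S·A_cross = εσ·A_surf·T⁴  ⇒  T⁴ = S/(4σ).
T⁴ = 1.00·5160/(4·5.67×10⁻⁸) = 2.275×10¹⁰ K⁴.
T = (2.275×10¹⁰)^(1/4).

T ≈ 388 K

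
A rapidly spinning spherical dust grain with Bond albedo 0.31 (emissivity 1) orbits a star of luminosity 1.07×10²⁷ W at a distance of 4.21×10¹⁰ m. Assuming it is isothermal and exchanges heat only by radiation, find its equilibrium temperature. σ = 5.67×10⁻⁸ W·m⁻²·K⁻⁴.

First find the stellar flux at distance d: S = L/(4πd²) = 1.07×10²⁷/(4π·(4.21×10¹⁰)²) = 48040 W/m².
For an isothermal sphere, absorbed (1−a)S·πr² = emitted σ·4πr²·T⁴, so T⁴ = (1−a)S/(4σ).
T⁴ = 0.690·48040/(4·5.67×10⁻⁸) = 1.462×10¹¹ K⁴.

T ≈ 618 K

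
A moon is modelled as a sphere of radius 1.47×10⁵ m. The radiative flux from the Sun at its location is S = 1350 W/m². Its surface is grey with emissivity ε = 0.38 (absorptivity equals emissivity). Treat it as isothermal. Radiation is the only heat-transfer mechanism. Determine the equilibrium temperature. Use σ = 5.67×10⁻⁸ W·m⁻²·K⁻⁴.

At equilibrium, absorbed power = emitted power.
Absorbing cross-section = πr² = 6.789×10¹⁰ m²; emitting surface = 4πr² = 2.715×10¹¹ m² (ratio 4).
εS·A_cross = εσ·A_surf·T⁴  ⇒  T⁴ = S/(4σ)   (ε cancels).
T⁴ = 1350/(4·5.67×10⁻⁸) = 5.952×10⁹ K⁴.
T = (5.952×10⁹)^(1/4).

T ≈ 278 K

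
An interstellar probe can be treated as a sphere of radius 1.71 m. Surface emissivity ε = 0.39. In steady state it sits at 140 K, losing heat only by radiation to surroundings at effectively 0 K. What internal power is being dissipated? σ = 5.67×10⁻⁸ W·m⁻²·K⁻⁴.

Steady state: P = εσA T⁴.
A = 4πr² = 36.75 m²; T⁴ = (140)⁴ = 3.842×10⁸ K⁴.
P = 0.39 × 5.67×10⁻⁸ × 36.75 × 3.842×10⁸.

P ≈ 312 W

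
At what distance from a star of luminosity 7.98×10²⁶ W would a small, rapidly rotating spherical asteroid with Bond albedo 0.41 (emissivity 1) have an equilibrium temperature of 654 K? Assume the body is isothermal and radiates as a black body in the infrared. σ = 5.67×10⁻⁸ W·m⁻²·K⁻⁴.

d ≈ 3.01×10¹⁰ m

For an isothermal black-emitting sphere, (1−a)S·πr² = σ·4πr²·T⁴ ⇒ S = 4σT⁴/(1−a).
S = 4·5.67×10⁻⁸·(654)⁴/0.590 = 70320 W/m².
Flux falls as S = L/(4πd²), so d = √(L/(4πS)) = √(7.98×10²⁶/(4π·70320)).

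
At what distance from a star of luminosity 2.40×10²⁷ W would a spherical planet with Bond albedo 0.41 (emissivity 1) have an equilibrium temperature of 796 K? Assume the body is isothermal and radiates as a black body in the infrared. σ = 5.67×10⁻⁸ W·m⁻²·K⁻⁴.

d ≈ 3.52×10¹⁰ m

For an isothermal black-emitting sphere, (1−a)S·πr² = σ·4πr²·T⁴ ⇒ S = 4σT⁴/(1−a).
S = 4·5.67×10⁻⁸·(796)⁴/0.590 = 1.543×10⁵ W/m².
Flux falls as S = L/(4πd²), so d = √(L/(4πS)) = √(2.40×10²⁷/(4π·1.543×10⁵)).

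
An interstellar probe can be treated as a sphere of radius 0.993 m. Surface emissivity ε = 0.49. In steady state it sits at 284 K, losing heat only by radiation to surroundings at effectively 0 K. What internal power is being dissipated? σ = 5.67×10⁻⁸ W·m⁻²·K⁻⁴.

P ≈ 2240 W

Steady state: P = εσA T⁴.
A = 4πr² = 12.39 m²; T⁴ = (284)⁴ = 6.505×10⁹ K⁴.
P = 0.49 × 5.67×10⁻⁸ × 12.39 × 6.505×10⁹.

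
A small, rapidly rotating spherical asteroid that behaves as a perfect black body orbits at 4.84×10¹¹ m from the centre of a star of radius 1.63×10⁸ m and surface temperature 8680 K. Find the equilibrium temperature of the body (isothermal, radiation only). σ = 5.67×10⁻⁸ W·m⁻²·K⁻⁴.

T ≈ 113 K

The star's surface emits σT_*⁴; at distance d the flux is S = σT_*⁴(R_*/d)².
S = 5.67×10⁻⁸·(8680)⁴·(1.63×10⁸/4.84×10¹¹)² = 36.50 W/m².
For an isothermal sphere T⁴ = (1−a)S/(4σ) = 1.610×10⁸ K⁴.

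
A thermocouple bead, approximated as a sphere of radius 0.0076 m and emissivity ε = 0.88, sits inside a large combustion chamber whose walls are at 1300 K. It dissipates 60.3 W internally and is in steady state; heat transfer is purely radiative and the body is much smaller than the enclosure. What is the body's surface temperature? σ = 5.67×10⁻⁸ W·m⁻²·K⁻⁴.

For a small grey body in a large enclosure, net radiated power = εσA(T⁴ − T_w⁴).
Steady state: P = εσA(T⁴ − T_w⁴) with A = 4πr² = 7.258×10⁻⁴ m².
T⁴ = P/(εσA) + T_w⁴ = 60.3/(0.88·5.67×10⁻⁸·7.258×10⁻⁴) + (1300)⁴
    = 1.665×10¹² + 2.856×10¹² = 4.521×10¹² K⁴.

T ≈ 1460 K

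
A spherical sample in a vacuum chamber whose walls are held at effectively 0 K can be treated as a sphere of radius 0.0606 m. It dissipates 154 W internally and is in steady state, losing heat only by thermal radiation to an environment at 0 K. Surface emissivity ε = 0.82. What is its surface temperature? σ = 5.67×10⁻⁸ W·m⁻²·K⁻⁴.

T ≈ 518 K

Steady state: internal power = radiated power, P = εσA T⁴.
Radiating area A = 4πr² = 0.04615 m².
T⁴ = P/(εσA) = 154/(0.82·5.67×10⁻⁸·0.04615) = 7.177×10¹⁰ K⁴.
T = (7.177×10¹⁰)^(1/4).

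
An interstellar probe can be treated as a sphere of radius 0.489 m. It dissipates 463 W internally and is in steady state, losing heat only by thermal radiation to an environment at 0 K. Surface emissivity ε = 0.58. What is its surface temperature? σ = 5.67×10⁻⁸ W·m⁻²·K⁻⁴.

T ≈ 262 K

Steady state: internal power = radiated power, P = εσA T⁴.
Radiating area A = 4πr² = 3.005 m².
T⁴ = P/(εσA) = 463/(0.58·5.67×10⁻⁸·3.005) = 4.685×10⁹ K⁴.
T = (4.685×10⁹)^(1/4).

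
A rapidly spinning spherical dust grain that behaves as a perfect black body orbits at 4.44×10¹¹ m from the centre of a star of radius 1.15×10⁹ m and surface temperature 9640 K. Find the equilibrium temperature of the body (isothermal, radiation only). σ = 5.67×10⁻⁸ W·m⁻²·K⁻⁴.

T ≈ 347 K

The star's surface emits σT_*⁴; at distance d the flux is S = σT_*⁴(R_*/d)².
S = 5.67×10⁻⁸·(9640)⁴·(1.15×10⁹/4.44×10¹¹)² = 3285 W/m².
For an isothermal sphere T⁴ = (1−a)S/(4σ) = 1.448×10¹⁰ K⁴.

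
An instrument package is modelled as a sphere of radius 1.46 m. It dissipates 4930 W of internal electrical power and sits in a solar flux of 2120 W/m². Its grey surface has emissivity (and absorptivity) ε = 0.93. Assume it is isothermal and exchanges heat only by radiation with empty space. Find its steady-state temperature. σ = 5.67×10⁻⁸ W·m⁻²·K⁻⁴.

At steady state, absorbed solar power + internal power = radiated power.
Absorbed: α·S·A_cross = 0.93·2120·6.697 = 13200 W (cross-section πr²).
Total input = 13200 + 4930 = 18130 W.
Radiated: εσ·A_surf·T⁴ with A_surf = 4πr² = 26.79 m².
T⁴ = 18130/(0.93·5.67×10⁻⁸·26.79) = 1.284×10¹⁰ K⁴.

T ≈ 337 K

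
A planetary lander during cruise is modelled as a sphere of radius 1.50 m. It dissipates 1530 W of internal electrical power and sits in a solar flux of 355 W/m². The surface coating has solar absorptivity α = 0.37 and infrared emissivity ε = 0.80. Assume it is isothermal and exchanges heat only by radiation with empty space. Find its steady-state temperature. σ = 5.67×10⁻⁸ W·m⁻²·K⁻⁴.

At steady state, absorbed solar power + internal power = radiated power.
Absorbed: α·S·A_cross = 0.37·355·7.069 = 928.5 W (cross-section πr²).
Total input = 928.5 + 1530 = 2458 W.
Radiated: εσ·A_surf·T⁴ with A_surf = 4πr² = 28.27 m².
T⁴ = 2458/(0.80·5.67×10⁻⁸·28.27) = 1.917×10⁹ K⁴.

T ≈ 209 K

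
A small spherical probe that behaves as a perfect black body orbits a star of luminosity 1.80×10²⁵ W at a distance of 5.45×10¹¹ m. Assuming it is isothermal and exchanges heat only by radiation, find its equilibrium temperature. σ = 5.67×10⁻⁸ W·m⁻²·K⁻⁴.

T ≈ 67.9 K

First find the stellar flux at distance d: S = L/(4πd²) = 1.80×10²⁵/(4π·(5.45×10¹¹)²) = 4.822 W/m².
For an isothermal sphere, absorbed (1−a)S·πr² = emitted σ·4πr²·T⁴, so T⁴ = (1−a)S/(4σ).
T⁴ = 1.00·4.822/(4·5.67×10⁻⁸) = 2.126×10⁷ K⁴.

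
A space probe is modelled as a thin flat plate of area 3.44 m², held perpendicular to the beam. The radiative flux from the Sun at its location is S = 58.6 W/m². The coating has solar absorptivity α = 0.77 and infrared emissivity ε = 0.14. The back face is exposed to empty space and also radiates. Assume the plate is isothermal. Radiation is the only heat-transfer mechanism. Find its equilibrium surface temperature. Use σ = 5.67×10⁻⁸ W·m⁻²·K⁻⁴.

T ≈ 231 K

At equilibrium, absorbed power = emitted power.
Absorbing cross-section = A = 3.440 m²; emitting surface = 2A = 6.880 m² (ratio 2).
αS·A_cross = εσ·A_surf·T⁴  ⇒  T⁴ = αS/(ε·2σ).
T⁴ = 0.770·58.6/(0.14·2·5.67×10⁻⁸) = 2.842×10⁹ K⁴.
T = (2.842×10⁹)^(1/4).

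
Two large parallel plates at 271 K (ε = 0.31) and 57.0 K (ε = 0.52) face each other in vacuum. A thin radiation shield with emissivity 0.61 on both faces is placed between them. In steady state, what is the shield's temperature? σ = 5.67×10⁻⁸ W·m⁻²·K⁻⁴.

In steady state the net flux on the hot side equals that on the cold side.
σ(T₁⁴−T_s⁴)/D₁ = σ(T_s⁴−T₂⁴)/D₂, with D₁ = 1/ε₁+1/ε_s−1 = 3.865, D₂ = 1/ε_s+1/ε₂−1 = 2.562.
Solve for T_s⁴: T_s⁴ = (D₂·T₁⁴ + D₁·T₂⁴)/(D₁+D₂) = 2.157×10⁹ K⁴.

T_s ≈ 215 K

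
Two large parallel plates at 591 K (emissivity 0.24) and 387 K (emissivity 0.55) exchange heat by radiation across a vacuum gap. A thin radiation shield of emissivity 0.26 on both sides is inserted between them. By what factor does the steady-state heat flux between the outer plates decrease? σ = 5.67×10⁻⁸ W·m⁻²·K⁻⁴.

factor ≈ 2.34

Without shield: q₀ = σΔ(T⁴)/(1/ε₁+1/ε₂−1) with denominator 4.985.
With shield the two gaps are in series; the resistances add: (1/ε₁+1/ε_s−1)+(1/ε_s+1/ε₂−1) = 7.013+4.664 = 11.68.
Heat-flux ratio q₀/q = 11.68/4.985.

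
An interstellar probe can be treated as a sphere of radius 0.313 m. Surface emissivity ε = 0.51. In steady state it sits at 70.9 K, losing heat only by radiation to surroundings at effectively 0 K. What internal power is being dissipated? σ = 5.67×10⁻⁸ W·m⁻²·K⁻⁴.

P ≈ 0.900 W

Steady state: P = εσA T⁴.
A = 4πr² = 1.231 m²; T⁴ = (70.9)⁴ = 2.527×10⁷ K⁴.
P = 0.51 × 5.67×10⁻⁸ × 1.231 × 2.527×10⁷.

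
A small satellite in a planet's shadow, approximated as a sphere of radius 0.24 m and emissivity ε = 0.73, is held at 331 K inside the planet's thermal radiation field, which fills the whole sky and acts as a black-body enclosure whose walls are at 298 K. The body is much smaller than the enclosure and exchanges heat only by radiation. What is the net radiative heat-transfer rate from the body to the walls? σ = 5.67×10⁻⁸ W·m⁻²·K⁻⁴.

P_net ≈ 123 W

For a small grey body in a large enclosure: P_net = εσA(T_body⁴ − T_wall⁴).
A = 4πr² = 0.7238 m²; T_body⁴ − T_wall⁴ = 1.200×10¹⁰ − 7.886×10⁹ = 4.117×10⁹ K⁴.
|P_net| = 0.73·5.67×10⁻⁸·0.7238·4.117×10⁹.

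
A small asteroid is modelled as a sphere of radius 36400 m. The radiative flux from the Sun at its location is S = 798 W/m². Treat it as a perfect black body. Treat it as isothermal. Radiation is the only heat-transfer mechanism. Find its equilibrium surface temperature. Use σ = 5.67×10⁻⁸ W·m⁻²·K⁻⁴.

T ≈ 244 K

At equilibrium, absorbed power = emitted power.
Absorbing cross-section = πr² = 4.162×10⁹ m²; emitting surface = 4πr² = 1.665×10¹⁰ m² (ratio 4).
S·A_cross = εσ·A_surf·T⁴  ⇒  T⁴ = S/(4σ).
T⁴ = 1.00·798/(4·5.67×10⁻⁸) = 3.519×10⁹ K⁴.
T = (3.519×10⁹)^(1/4).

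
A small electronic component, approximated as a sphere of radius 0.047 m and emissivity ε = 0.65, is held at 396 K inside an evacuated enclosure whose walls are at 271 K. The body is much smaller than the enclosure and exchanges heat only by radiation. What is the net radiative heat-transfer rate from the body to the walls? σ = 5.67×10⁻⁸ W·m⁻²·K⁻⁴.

P_net ≈ 19.6 W

For a small grey body in a large enclosure: P_net = εσA(T_body⁴ − T_wall⁴).
A = 4πr² = 0.02776 m²; T_body⁴ − T_wall⁴ = 2.459×10¹⁰ − 5.394×10⁹ = 1.920×10¹⁰ K⁴.
|P_net| = 0.65·5.67×10⁻⁸·0.02776·1.920×10¹⁰.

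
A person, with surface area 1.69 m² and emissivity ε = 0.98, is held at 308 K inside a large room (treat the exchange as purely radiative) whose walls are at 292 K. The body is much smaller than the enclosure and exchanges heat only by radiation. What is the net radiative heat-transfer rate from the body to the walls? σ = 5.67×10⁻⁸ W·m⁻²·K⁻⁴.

P_net ≈ 162 W

For a small grey body in a large enclosure: P_net = εσA(T_body⁴ − T_wall⁴).
A = 1.69 m²; T_body⁴ − T_wall⁴ = 8.999×10⁹ − 7.270×10⁹ = 1.729×10⁹ K⁴.
|P_net| = 0.98·5.67×10⁻⁸·1.690·1.729×10⁹.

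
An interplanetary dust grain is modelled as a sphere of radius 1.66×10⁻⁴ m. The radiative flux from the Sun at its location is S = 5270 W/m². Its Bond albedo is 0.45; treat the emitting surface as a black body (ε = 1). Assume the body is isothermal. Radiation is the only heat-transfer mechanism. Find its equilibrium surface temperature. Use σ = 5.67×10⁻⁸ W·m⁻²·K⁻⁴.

T ≈ 336 K

At equilibrium, absorbed power = emitted power.
Absorbing cross-section = πr² = 8.657×10⁻⁸ m²; emitting surface = 4πr² = 3.463×10⁻⁷ m² (ratio 4).
(1−a)S·A_cross = εσ·A_surf·T⁴  ⇒  T⁴ = (1−a)S/(4σ).
T⁴ = 0.550·5270/(4·5.67×10⁻⁸) = 1.278×10¹⁰ K⁴.
T = (1.278×10¹⁰)^(1/4).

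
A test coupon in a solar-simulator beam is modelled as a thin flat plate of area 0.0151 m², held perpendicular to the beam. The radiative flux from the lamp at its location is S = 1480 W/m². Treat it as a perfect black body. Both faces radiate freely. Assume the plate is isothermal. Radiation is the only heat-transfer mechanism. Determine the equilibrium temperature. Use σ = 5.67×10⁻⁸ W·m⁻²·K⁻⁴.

At equilibrium, absorbed power = emitted power.
Absorbing cross-section = A = 0.01510 m²; emitting surface = 2A = 0.03020 m² (ratio 2).
S·A_cross = εσ·A_surf·T⁴  ⇒  T⁴ = S/(2σ).
T⁴ = 1.00·1480/(2·5.67×10⁻⁸) = 1.305×10¹⁰ K⁴.
T = (1.305×10¹⁰)^(1/4).

T ≈ 338 K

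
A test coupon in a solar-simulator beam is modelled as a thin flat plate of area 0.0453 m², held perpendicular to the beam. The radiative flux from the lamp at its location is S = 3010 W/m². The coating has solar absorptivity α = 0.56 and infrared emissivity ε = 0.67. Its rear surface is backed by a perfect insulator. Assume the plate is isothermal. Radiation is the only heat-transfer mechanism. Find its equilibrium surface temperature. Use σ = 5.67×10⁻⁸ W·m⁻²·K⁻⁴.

T ≈ 459 K

At equilibrium, absorbed power = emitted power.
Absorbing cross-section = A = 0.04530 m²; emitting surface = A = 0.04530 m² (ratio 1).
αS·A_cross = εσ·A_surf·T⁴  ⇒  T⁴ = αS/(ε·1σ).
T⁴ = 0.560·3010/(0.67·1·5.67×10⁻⁸) = 4.437×10¹⁰ K⁴.
T = (4.437×10¹⁰)^(1/4).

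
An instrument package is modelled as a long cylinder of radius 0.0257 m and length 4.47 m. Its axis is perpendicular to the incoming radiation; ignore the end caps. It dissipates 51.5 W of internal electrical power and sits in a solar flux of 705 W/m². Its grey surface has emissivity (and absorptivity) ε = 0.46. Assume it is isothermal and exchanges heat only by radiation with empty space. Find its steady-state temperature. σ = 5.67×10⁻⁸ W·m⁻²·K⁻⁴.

At steady state, absorbed solar power + internal power = radiated power.
Absorbed: α·S·A_cross = 0.46·705·0.2298 = 74.51 W (cross-section 2rL).
Total input = 74.51 + 51.5 = 126.0 W.
Radiated: εσ·A_surf·T⁴ with A_surf = 2πrL = 0.7218 m².
T⁴ = 126.0/(0.46·5.67×10⁻⁸·0.7218) = 6.693×10⁹ K⁴.

T ≈ 286 K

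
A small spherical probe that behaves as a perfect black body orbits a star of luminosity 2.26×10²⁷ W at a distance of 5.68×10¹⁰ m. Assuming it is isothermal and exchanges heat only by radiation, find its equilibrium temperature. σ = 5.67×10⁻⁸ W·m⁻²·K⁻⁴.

First find the stellar flux at distance d: S = L/(4πd²) = 2.26×10²⁷/(4π·(5.68×10¹⁰)²) = 55740 W/m².
For an isothermal sphere, absorbed (1−a)S·πr² = emitted σ·4πr²·T⁴, so T⁴ = (1−a)S/(4σ).
T⁴ = 1.00·55740/(4·5.67×10⁻⁸) = 2.458×10¹¹ K⁴.

T ≈ 704 K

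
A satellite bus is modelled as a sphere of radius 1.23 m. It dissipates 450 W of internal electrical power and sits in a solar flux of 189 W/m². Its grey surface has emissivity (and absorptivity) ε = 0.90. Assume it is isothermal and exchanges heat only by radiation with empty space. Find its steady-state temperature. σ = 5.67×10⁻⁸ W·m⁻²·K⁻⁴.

At steady state, absorbed solar power + internal power = radiated power.
Absorbed: α·S·A_cross = 0.90·189·4.753 = 808.5 W (cross-section πr²).
Total input = 808.5 + 450 = 1258 W.
Radiated: εσ·A_surf·T⁴ with A_surf = 4πr² = 19.01 m².
T⁴ = 1258/(0.90·5.67×10⁻⁸·19.01) = 1.297×10⁹ K⁴.

T ≈ 190 K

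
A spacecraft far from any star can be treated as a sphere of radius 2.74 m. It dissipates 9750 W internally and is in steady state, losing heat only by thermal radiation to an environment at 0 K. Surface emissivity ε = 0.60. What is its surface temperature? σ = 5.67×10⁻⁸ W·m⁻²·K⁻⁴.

T ≈ 235 K

Steady state: internal power = radiated power, P = εσA T⁴.
Radiating area A = 4πr² = 94.34 m².
T⁴ = P/(εσA) = 9750/(0.60·5.67×10⁻⁸·94.34) = 3.038×10⁹ K⁴.
T = (3.038×10⁹)^(1/4).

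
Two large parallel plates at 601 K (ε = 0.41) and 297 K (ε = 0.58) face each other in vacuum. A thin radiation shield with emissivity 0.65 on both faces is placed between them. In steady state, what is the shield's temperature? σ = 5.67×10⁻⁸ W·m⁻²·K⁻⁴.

In steady state the net flux on the hot side equals that on the cold side.
σ(T₁⁴−T_s⁴)/D₁ = σ(T_s⁴−T₂⁴)/D₂, with D₁ = 1/ε₁+1/ε_s−1 = 2.977, D₂ = 1/ε_s+1/ε₂−1 = 2.263.
Solve for T_s⁴: T_s⁴ = (D₂·T₁⁴ + D₁·T₂⁴)/(D₁+D₂) = 6.075×10¹⁰ K⁴.

T_s ≈ 496 K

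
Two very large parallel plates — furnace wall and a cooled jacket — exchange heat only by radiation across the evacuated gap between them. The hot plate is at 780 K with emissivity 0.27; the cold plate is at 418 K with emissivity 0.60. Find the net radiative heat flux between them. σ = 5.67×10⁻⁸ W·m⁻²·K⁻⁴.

q ≈ 4410 W/m²

For two infinite grey parallel plates, q = σ(T₁⁴ − T₂⁴)/(1/ε₁ + 1/ε₂ − 1).
T₁⁴ − T₂⁴ = 3.702×10¹¹ − 3.053×10¹⁰ = 3.396×10¹¹ K⁴.
1/ε₁ + 1/ε₂ − 1 = 3.704 + 1.667 − 1 = 4.370.
q = 5.67×10⁻⁸ × 3.396×10¹¹ / 4.370.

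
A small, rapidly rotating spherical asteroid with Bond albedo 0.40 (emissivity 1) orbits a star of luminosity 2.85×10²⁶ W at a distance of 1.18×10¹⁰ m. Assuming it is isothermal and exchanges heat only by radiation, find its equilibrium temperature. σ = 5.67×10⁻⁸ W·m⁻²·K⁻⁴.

T ≈ 810 K

First find the stellar flux at distance d: S = L/(4πd²) = 2.85×10²⁶/(4π·(1.18×10¹⁰)²) = 1.629×10⁵ W/m².
For an isothermal sphere, absorbed (1−a)S·πr² = emitted σ·4πr²·T⁴, so T⁴ = (1−a)S/(4σ).
T⁴ = 0.600·1.629×10⁵/(4·5.67×10⁻⁸) = 4.309×10¹¹ K⁴.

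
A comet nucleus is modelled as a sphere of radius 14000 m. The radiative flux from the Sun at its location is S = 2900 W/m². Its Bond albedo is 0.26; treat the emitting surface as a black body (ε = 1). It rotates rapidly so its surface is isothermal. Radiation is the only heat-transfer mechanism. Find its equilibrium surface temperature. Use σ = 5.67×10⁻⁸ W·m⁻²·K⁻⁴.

At equilibrium, absorbed power = emitted power.
Absorbing cross-section = πr² = 6.158×10⁸ m²; emitting surface = 4πr² = 2.463×10⁹ m² (ratio 4).
(1−a)S·A_cross = εσ·A_surf·T⁴  ⇒  T⁴ = (1−a)S/(4σ).
T⁴ = 0.740·2900/(4·5.67×10⁻⁸) = 9.462×10⁹ K⁴.
T = (9.462×10⁹)^(1/4).

T ≈ 312 K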